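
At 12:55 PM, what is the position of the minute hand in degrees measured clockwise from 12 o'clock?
The minute hand moves 6 degrees per minute.
At 12:55: 55 x 6 = 330 degrees

Final answer: 330 degrees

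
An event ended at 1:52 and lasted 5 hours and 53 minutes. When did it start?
Starting time: 1:52 = 112 total minutes past 12:00
Subtracting: 5 hours and 53 minutes = 353 minutes
112 - 353 = -241 (negative, add 12 hours = 720) = 479 minutes
= 7 hours and 59 minutes past 12:00 = 7:59

Final answer: 7:59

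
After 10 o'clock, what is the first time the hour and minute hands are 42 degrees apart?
At t minutes past 10:00, the hour hand is at 30 x 10 + 0.5t degrees and the minute hand is at 6t degrees.
The smaller angle between them is 42 degrees when |30H - 5.5t| = 42 or |30H - 5.5t| = 318.
With H = 10, solve 30 x 10 - 5.5t = +/- target for each target:
  t = (30 x 10 - 42) / 5.5 = 46.91
  t = (30 x 10 + 42) / 5.5 = 62.18 (outside (0, 60))
  t = (30 x 10 - 318) / 5.5 = -3.27 (outside (0, 60))
  t = (30 x 10 + 318) / 5.5 = 112.36 (outside (0, 60))
Valid solutions in (0, 60): {46.91} minutes.
The first occurrence is t = 46.91 minutes.
The hands form a 42-degree angle at 46.91 minutes past 10:00.

Final answer: 46.91 minutes past 10:00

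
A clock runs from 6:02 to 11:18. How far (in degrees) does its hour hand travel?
The hour hand moves 0.5 degrees per minute.
Time elapsed: 11:18 - 6:02 = 316 minutes
Angular displacement: 316 x 0.5 = 158 degrees

Final answer: 158 degrees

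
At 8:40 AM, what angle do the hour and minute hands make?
Hour hand position: 8 x 30 + 40 x 0.5 = 260 degrees
Minute hand position: 40 x 6 = 240 degrees
Difference: |260 - 240| = 20 degrees
The angle between the hands is 20 degrees

Final answer: 20 degrees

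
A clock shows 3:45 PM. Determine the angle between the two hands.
Hour hand position: 3 x 30 + 45 x 0.5 = 112.5 degrees
Minute hand position: 45 x 6 = 270 degrees
Difference: |112.5 - 270| = 157.5 degrees
The angle between the hands is 157.5 degrees

Final answer: 157.5 degrees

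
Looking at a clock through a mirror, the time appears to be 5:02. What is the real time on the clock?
Reflection across the vertical (12-6) axis maps a hand at angle A degrees to (360 - A) degrees, which sends a reading of T minutes past 12:00 to (720 - T) minutes past 12:00.
Mirror reads 5:02 = 302 minutes past 12:00.
Actual time: (720 - 302) mod 720 = 418 minutes = 6:58.

Final answer: 6:58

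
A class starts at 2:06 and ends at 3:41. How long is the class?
From 2:06 to 3:41:
(3 x 60 + 41) - (2 x 60 + 6) = 221 - 126 = 95 minutes
= 1 hour and 35 minutes

Final answer: 1 hour and 35 minutes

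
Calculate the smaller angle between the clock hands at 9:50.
Hour hand position: 9 x 30 + 50 x 0.5 = 295 degrees
Minute hand position: 50 x 6 = 300 degrees
Difference: |295 - 300| = 5 degrees
The angle between the hands is 5 degrees

Final answer: 5 degrees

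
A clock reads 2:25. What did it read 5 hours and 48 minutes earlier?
Starting time: 2:25 = 145 total minutes past 12:00
Subtracting: 5 hours and 48 minutes = 348 minutes
145 - 348 = -203 (negative, add 12 hours = 720) = 517 minutes
= 8 hours and 37 minutes past 12:00 = 8:37

Final answer: 8:37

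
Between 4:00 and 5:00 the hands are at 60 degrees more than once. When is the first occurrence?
At t minutes past 4:00, the hour hand is at 30 x 4 + 0.5t degrees and the minute hand is at 6t degrees.
The smaller angle between them is 60 degrees when |30H - 5.5t| = 60 or |30H - 5.5t| = 300.
With H = 4, solve 30 x 4 - 5.5t = +/- target for each target:
  t = (30 x 4 - 60) / 5.5 = 10.91
  t = (30 x 4 + 60) / 5.5 = 32.73
  t = (30 x 4 - 300) / 5.5 = -32.73 (outside (0, 60))
  t = (30 x 4 + 300) / 5.5 = 76.36 (outside (0, 60))
Valid solutions in (0, 60): {10.91, 32.73} minutes.
The first occurrence is t = 10.91 minutes.
The hands form a 60-degree angle at 10.91 minutes past 4:00.

Final answer: 10.91 minutes past 4:00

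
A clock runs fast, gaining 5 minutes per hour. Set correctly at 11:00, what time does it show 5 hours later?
For every 60 true minutes, the faulty clock advances 60 + 5 = 65 minutes.
True elapsed: 5 hours = 300 minutes.
Faulty clock advances: 300 x 65/60 = 325 minutes (drift: 25 minutes ahead).
Shown time: 11:00 + 325 minutes = 4:25.

Final answer: 4:25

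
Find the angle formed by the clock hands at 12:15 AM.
Hour hand position: 0 x 30 + 15 x 0.5 = 7.5 degrees
Minute hand position: 15 x 6 = 90 degrees
Difference: |7.5 - 90| = 82.5 degrees
The angle between the hands is 82.5 degrees

Final answer: 82.5 degrees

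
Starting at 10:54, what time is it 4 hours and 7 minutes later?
Starting time: 10:54
Adding 7 minutes to 54 minutes: 54 + 7 = 61 minutes = 1 hour and 1 minute
Adding 4 hours: 10 + 4 + 1 (carry) = 15 - 12 = 3
Final time: 3:01

Final answer: 3:01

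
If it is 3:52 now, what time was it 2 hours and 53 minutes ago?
Starting time: 3:52 = 232 total minutes past 12:00
Subtracting: 2 hours and 53 minutes = 173 minutes
232 - 173 = 59 minutes
= 59 minutes past 12:00 = 12:59

Final answer: 12:59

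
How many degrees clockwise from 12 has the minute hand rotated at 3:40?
The minute hand moves 6 degrees per minute.
At 3:40: 40 x 6 = 240 degrees

Final answer: 240 degrees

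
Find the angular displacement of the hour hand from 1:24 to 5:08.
The hour hand moves 0.5 degrees per minute.
Time elapsed: 5:08 - 1:24 = 224 minutes
Angular displacement: 224 x 0.5 = 112 degrees

Final answer: 112 degrees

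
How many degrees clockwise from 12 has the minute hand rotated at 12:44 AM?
The minute hand moves 6 degrees per minute.
At 12:44: 44 x 6 = 264 degrees

Final answer: 264 degrees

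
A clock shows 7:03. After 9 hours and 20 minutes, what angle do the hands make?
First find the time 9 hours and 20 minutes after 7:03.
Total minutes: 7 x 60 + 3 + 9 x 60 + 20 = 983.
983 mod 720 = 263 minutes = 4:23.
Now compute the angle at 4:23:
Hour hand: 4 x 30 + 23 x 0.5 = 131.5 degrees
Minute hand: 23 x 6 = 138 degrees
Difference: |131.5 - 138| = 6.5 degrees
The angle is 6.5 degrees

Final answer: 6.5 degrees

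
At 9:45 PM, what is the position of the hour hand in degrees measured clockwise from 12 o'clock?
The hour hand moves 30 degrees per hour and 0.5 degrees per minute.
At 9:45: (9) x 30 + 45 x 0.5 = 270 + 22.5 = 292.5 degrees

Final answer: 292.5 degrees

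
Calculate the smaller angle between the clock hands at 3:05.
Hour hand position: 3 x 30 + 5 x 0.5 = 92.5 degrees
Minute hand position: 5 x 6 = 30 degrees
Difference: |92.5 - 30| = 62.5 degrees
The angle between the hands is 62.5 degrees

Final answer: 62.5 degrees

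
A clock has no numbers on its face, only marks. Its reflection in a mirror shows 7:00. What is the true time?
Reflection across the vertical (12-6) axis maps a hand at angle A degrees to (360 - A) degrees, which sends a reading of T minutes past 12:00 to (720 - T) minutes past 12:00.
Mirror reads 7:00 = 420 minutes past 12:00.
Actual time: (720 - 420) mod 720 = 300 minutes = 5:00.

Final answer: 5:00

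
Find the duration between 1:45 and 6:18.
From 1:45 to 6:18:
(6 x 60 + 18) - (1 x 60 + 45) = 378 - 105 = 273 minutes
= 4 hours and 33 minutes

Final answer: 4 hours and 33 minutes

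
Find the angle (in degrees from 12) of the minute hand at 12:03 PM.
The minute hand moves 6 degrees per minute.
At 12:03: 3 x 6 = 18 degrees

Final answer: 18 degrees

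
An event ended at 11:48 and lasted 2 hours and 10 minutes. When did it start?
Starting time: 11:48 = 708 total minutes past 12:00
Subtracting: 2 hours and 10 minutes = 130 minutes
708 - 130 = 578 minutes
= 9 hours and 38 minutes past 12:00 = 9:38

Final answer: 9:38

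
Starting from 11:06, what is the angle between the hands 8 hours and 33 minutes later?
First find the time 8 hours and 33 minutes after 11:06.
Total minutes: 11 x 60 + 6 + 8 x 60 + 33 = 1179.
1179 mod 720 = 459 minutes = 7:39.
Now compute the angle at 7:39:
Hour hand: 7 x 30 + 39 x 0.5 = 229.5 degrees
Minute hand: 39 x 6 = 234 degrees
Difference: |229.5 - 234| = 4.5 degrees
The angle is 4.5 degrees

Final answer: 4.5 degrees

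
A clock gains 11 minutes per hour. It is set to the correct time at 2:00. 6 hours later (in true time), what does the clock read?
For every 60 true minutes, the faulty clock advances 60 + 11 = 71 minutes.
True elapsed: 6 hours = 360 minutes.
Faulty clock advances: 360 x 71/60 = 426 minutes (drift: 66 minutes ahead).
Shown time: 2:00 + 426 minutes = 9:06.

Final answer: 9:06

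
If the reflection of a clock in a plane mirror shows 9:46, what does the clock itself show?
Reflection across the vertical (12-6) axis maps a hand at angle A degrees to (360 - A) degrees, which sends a reading of T minutes past 12:00 to (720 - T) minutes past 12:00.
Mirror reads 9:46 = 586 minutes past 12:00.
Actual time: (720 - 586) mod 720 = 134 minutes = 2:14.

Final answer: 2:14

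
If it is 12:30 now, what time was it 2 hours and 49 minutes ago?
Starting time: 12:30 = 30 total minutes past 12:00
Subtracting: 2 hours and 49 minutes = 169 minutes
30 - 169 = -139 (negative, add 12 hours = 720) = 581 minutes
= 9 hours and 41 minutes past 12:00 = 9:41

Final answer: 9:41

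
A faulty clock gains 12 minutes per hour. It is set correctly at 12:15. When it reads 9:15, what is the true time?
For every 60 true minutes, the faulty clock advances 72 minutes, so 1 faulty-clock minute corresponds to 60/72 true minutes.
From 12:15 to 9:15 on the faulty dial is 540 minutes.
True elapsed: 540 x 60/72 = 450 minutes = 7 hours and 30 minutes.
True time: 12:15 + 7 hours and 30 minutes = 7:45.

Final answer: 7:45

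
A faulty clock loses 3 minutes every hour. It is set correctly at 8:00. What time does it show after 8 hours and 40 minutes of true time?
For every 60 true minutes, the faulty clock advances 60 - 3 = 57 minutes.
True elapsed: 8 hours and 40 minutes = 520 minutes.
Faulty clock advances: 520 x 57/60 = 494 minutes (drift: 26 minutes behind).
Shown time: 8:00 + 494 minutes = 4:14.

Final answer: 4:14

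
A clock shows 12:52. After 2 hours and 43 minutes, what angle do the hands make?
First find the time 2 hours and 43 minutes after 12:52.
Total minutes: 12 x 60 + 52 + 2 x 60 + 43 = 935.
935 mod 720 = 215 minutes = 3:35.
Now compute the angle at 3:35:
Hour hand: 3 x 30 + 35 x 0.5 = 107.5 degrees
Minute hand: 35 x 6 = 210 degrees
Difference: |107.5 - 210| = 102.5 degrees
The angle is 102.5 degrees

Final answer: 102.5 degrees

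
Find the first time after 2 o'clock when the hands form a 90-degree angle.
At t minutes past 2:00, the hour hand is at 30 x 2 + 0.5t degrees and the minute hand is at 6t degrees.
The smaller angle between them is 90 degrees when |30H - 5.5t| = 90 or |30H - 5.5t| = 270.
With H = 2, solve 30 x 2 - 5.5t = +/- target for each target:
  t = (30 x 2 - 90) / 5.5 = -5.45 (outside (0, 60))
  t = (30 x 2 + 90) / 5.5 = 27.27
  t = (30 x 2 - 270) / 5.5 = -38.18 (outside (0, 60))
  t = (30 x 2 + 270) / 5.5 = 60 (outside (0, 60))
Valid solutions in (0, 60): {27.27} minutes.
First occurrence: t = 27.27 minutes.
The hands are at right angles at 27.27 minutes past 2:00.

Final answer: 27.27 minutes past 2:00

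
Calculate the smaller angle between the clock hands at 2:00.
Hour hand position: 2 x 30 + 0 x 0.5 = 60 degrees
Minute hand position: 0 x 6 = 0 degrees
Difference: |60 - 0| = 60 degrees
The angle between the hands is 60 degrees

Final answer: 60 degrees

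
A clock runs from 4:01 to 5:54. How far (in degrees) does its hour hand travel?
The hour hand moves 0.5 degrees per minute.
Time elapsed: 5:54 - 4:01 = 113 minutes
Angular displacement: 113 x 0.5 = 56.5 degrees

Final answer: 56.5 degrees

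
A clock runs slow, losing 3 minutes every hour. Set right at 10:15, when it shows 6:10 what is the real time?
For every 60 true minutes, the faulty clock advances 57 minutes, so 1 faulty-clock minute corresponds to 60/57 true minutes.
From 10:15 to 6:10 on the faulty dial is 475 minutes.
True elapsed: 475 x 60/57 = 500 minutes = 8 hours and 20 minutes.
True time: 10:15 + 8 hours and 20 minutes = 6:35.

Final answer: 6:35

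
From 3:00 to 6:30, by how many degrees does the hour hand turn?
The hour hand moves 0.5 degrees per minute.
Time elapsed: 6:30 - 3:00 = 210 minutes
Angular displacement: 210 x 0.5 = 105 degrees

Final answer: 105 degrees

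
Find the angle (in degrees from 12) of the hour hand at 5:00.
The hour hand moves 30 degrees per hour and 0.5 degrees per minute.
At 5:00: (5) x 30 + 0 x 0.5 = 150 + 0 = 150 degrees

Final answer: 150 degrees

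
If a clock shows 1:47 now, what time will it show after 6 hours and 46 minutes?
Starting time: 1:47
Adding 46 minutes to 47 minutes: 47 + 46 = 93 minutes = 1 hour and 33 minutes
Adding 6 hours: 1 + 6 + 1 (carry) = 8
Final time: 8:33

Final answer: 8:33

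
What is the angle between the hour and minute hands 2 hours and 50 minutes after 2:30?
First find the time 2 hours and 50 minutes after 2:30.
Total minutes: 2 x 60 + 30 + 2 x 60 + 50 = 320.
320 mod 720 = 320 minutes = 5:20.
Now compute the angle at 5:20:
Hour hand: 5 x 30 + 20 x 0.5 = 160 degrees
Minute hand: 20 x 6 = 120 degrees
Difference: |160 - 120| = 40 degrees
The angle is 40 degrees

Final answer: 40 degrees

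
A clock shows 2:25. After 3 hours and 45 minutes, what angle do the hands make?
First find the time 3 hours and 45 minutes after 2:25.
Total minutes: 2 x 60 + 25 + 3 x 60 + 45 = 370.
370 mod 720 = 370 minutes = 6:10.
Now compute the angle at 6:10:
Hour hand: 6 x 30 + 10 x 0.5 = 185 degrees
Minute hand: 10 x 6 = 60 degrees
Difference: |185 - 60| = 125 degrees
The angle is 125 degrees

Final answer: 125 degrees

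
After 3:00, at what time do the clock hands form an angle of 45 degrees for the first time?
At t minutes past 3:00, the hour hand is at 30 x 3 + 0.5t degrees and the minute hand is at 6t degrees.
The smaller angle between them is 45 degrees when |30H - 5.5t| = 45 or |30H - 5.5t| = 315.
With H = 3, solve 30 x 3 - 5.5t = +/- target for each target:
  t = (30 x 3 - 45) / 5.5 = 8.18
  t = (30 x 3 + 45) / 5.5 = 24.55
  t = (30 x 3 - 315) / 5.5 = -40.91 (outside (0, 60))
  t = (30 x 3 + 315) / 5.5 = 73.64 (outside (0, 60))
Valid solutions in (0, 60): {8.18, 24.55} minutes.
The first occurrence is t = 8.18 minutes.
The hands form a 45-degree angle at 8.18 minutes past 3:00.

Final answer: 8.18 minutes past 3:00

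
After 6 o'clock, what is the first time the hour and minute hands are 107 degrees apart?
At t minutes past 6:00, the hour hand is at 30 x 6 + 0.5t degrees and the minute hand is at 6t degrees.
The smaller angle between them is 107 degrees when |30H - 5.5t| = 107 or |30H - 5.5t| = 253.
With H = 6, solve 30 x 6 - 5.5t = +/- target for each target:
  t = (30 x 6 - 107) / 5.5 = 13.27
  t = (30 x 6 + 107) / 5.5 = 52.18
  t = (30 x 6 - 253) / 5.5 = -13.27 (outside (0, 60))
  t = (30 x 6 + 253) / 5.5 = 78.73 (outside (0, 60))
Valid solutions in (0, 60): {13.27, 52.18} minutes.
The first occurrence is t = 13.27 minutes.
The hands form a 107-degree angle at 13.27 minutes past 6:00.

Final answer: 13.27 minutes past 6:00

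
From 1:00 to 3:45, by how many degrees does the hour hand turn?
The hour hand moves 0.5 degrees per minute.
Time elapsed: 3:45 - 1:00 = 165 minutes
Angular displacement: 165 x 0.5 = 82.5 degrees

Final answer: 82.5 degrees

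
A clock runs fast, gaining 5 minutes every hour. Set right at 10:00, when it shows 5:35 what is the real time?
For every 60 true minutes, the faulty clock advances 65 minutes, so 1 faulty-clock minute corresponds to 60/65 true minutes.
From 10:00 to 5:35 on the faulty dial is 455 minutes.
True elapsed: 455 x 60/65 = 420 minutes = 7 hours.
True time: 10:00 + 7 hours = 5:00.

Final answer: 5:00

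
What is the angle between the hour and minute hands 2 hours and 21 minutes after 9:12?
First find the time 2 hours and 21 minutes after 9:12.
Total minutes: 9 x 60 + 12 + 2 x 60 + 21 = 693.
693 mod 720 = 693 minutes = 11:33.
Now compute the angle at 11:33:
Hour hand: 11 x 30 + 33 x 0.5 = 346.5 degrees
Minute hand: 33 x 6 = 198 degrees
Difference: |346.5 - 198| = 148.5 degrees
The angle is 148.5 degrees

Final answer: 148.5 degrees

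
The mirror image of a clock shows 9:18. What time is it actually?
Reflection across the vertical (12-6) axis maps a hand at angle A degrees to (360 - A) degrees, which sends a reading of T minutes past 12:00 to (720 - T) minutes past 12:00.
Mirror reads 9:18 = 558 minutes past 12:00.
Actual time: (720 - 558) mod 720 = 162 minutes = 2:42.

Final answer: 2:42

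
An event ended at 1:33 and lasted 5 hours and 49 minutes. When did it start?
Starting time: 1:33 = 93 total minutes past 12:00
Subtracting: 5 hours and 49 minutes = 349 minutes
93 - 349 = -256 (negative, add 12 hours = 720) = 464 minutes
= 7 hours and 44 minutes past 12:00 = 7:44

Final answer: 7:44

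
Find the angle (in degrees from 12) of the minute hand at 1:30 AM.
The minute hand moves 6 degrees per minute.
At 1:30: 30 x 6 = 180 degrees

Final answer: 180 degrees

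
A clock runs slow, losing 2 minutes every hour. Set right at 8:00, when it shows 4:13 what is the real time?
For every 60 true minutes, the faulty clock advances 58 minutes, so 1 faulty-clock minute corresponds to 60/58 true minutes.
From 8:00 to 4:13 on the faulty dial is 493 minutes.
True elapsed: 493 x 60/58 = 510 minutes = 8 hours and 30 minutes.
True time: 8:00 + 8 hours and 30 minutes = 4:30.

Final answer: 4:30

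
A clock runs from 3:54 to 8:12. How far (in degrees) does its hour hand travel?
The hour hand moves 0.5 degrees per minute.
Time elapsed: 8:12 - 3:54 = 258 minutes
Angular displacement: 258 x 0.5 = 129 degrees

Final answer: 129 degrees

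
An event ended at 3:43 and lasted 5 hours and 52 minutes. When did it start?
Starting time: 3:43 = 223 total minutes past 12:00
Subtracting: 5 hours and 52 minutes = 352 minutes
223 - 352 = -129 (negative, add 12 hours = 720) = 591 minutes
= 9 hours and 51 minutes past 12:00 = 9:51

Final answer: 9:51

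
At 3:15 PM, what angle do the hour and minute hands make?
Hour hand position: 3 x 30 + 15 x 0.5 = 97.5 degrees
Minute hand position: 15 x 6 = 90 degrees
Difference: |97.5 - 90| = 7.5 degrees
The angle between the hands is 7.5 degrees

Final answer: 7.5 degrees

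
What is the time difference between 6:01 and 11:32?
From 6:01 to 11:32:
(11 x 60 + 32) - (6 x 60 + 1) = 692 - 361 = 331 minutes
= 5 hours and 31 minutes

Final answer: 5 hours and 31 minutes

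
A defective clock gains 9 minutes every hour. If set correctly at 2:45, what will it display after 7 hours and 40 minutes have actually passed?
For every 60 true minutes, the faulty clock advances 60 + 9 = 69 minutes.
True elapsed: 7 hours and 40 minutes = 460 minutes.
Faulty clock advances: 460 x 69/60 = 529 minutes (drift: 69 minutes ahead).
Shown time: 2:45 + 529 minutes = 11:34.

Final answer: 11:34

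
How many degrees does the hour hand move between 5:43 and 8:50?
The hour hand moves 0.5 degrees per minute.
Time elapsed: 8:50 - 5:43 = 187 minutes
Angular displacement: 187 x 0.5 = 93.5 degrees

Final answer: 93.5 degrees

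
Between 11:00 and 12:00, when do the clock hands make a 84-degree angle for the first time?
At t minutes past 11:00, the hour hand is at 30 x 11 + 0.5t degrees and the minute hand is at 6t degrees.
The smaller angle between them is 84 degrees when |30H - 5.5t| = 84 or |30H - 5.5t| = 276.
With H = 11, solve 30 x 11 - 5.5t = +/- target for each target:
  t = (30 x 11 - 84) / 5.5 = 44.73
  t = (30 x 11 + 84) / 5.5 = 75.27 (outside (0, 60))
  t = (30 x 11 - 276) / 5.5 = 9.82
  t = (30 x 11 + 276) / 5.5 = 110.18 (outside (0, 60))
Valid solutions in (0, 60): {9.82, 44.73} minutes.
The first occurrence is t = 9.82 minutes.
The hands form a 84-degree angle at 9.82 minutes past 11:00.

Final answer: 9.82 minutes past 11:00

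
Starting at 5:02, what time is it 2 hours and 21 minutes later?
Starting time: 5:02
Adding 21 minutes to 2 minutes: 2 + 21 = 23 minutes
Adding 2 hours: 5 + 2 = 7
Final time: 7:23

Final answer: 7:23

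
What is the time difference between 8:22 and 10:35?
From 8:22 to 10:35:
(10 x 60 + 35) - (8 x 60 + 22) = 635 - 502 = 133 minutes
= 2 hours and 13 minutes

Final answer: 2 hours and 13 minutes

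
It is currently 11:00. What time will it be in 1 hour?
Starting time: 11:00
Adding 0 minutes to 0 minutes: 0 + 0 = 0 minutes
Adding 1 hour: 11 + 1 = 12
Final time: 12:00

Final answer: 12:00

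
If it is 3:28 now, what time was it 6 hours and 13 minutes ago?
Starting time: 3:28 = 208 total minutes past 12:00
Subtracting: 6 hours and 13 minutes = 373 minutes
208 - 373 = -165 (negative, add 12 hours = 720) = 555 minutes
= 9 hours and 15 minutes past 12:00 = 9:15

Final answer: 9:15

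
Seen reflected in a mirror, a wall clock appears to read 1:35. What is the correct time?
Reflection across the vertical (12-6) axis maps a hand at angle A degrees to (360 - A) degrees, which sends a reading of T minutes past 12:00 to (720 - T) minutes past 12:00.
Mirror reads 1:35 = 95 minutes past 12:00.
Actual time: (720 - 95) mod 720 = 625 minutes = 10:25.

Final answer: 10:25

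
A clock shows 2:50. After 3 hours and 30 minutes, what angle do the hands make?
First find the time 3 hours and 30 minutes after 2:50.
Total minutes: 2 x 60 + 50 + 3 x 60 + 30 = 380.
380 mod 720 = 380 minutes = 6:20.
Now compute the angle at 6:20:
Hour hand: 6 x 30 + 20 x 0.5 = 190 degrees
Minute hand: 20 x 6 = 120 degrees
Difference: |190 - 120| = 70 degrees
The angle is 70 degrees

Final answer: 70 degrees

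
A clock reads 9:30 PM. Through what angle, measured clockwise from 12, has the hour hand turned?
The hour hand moves 30 degrees per hour and 0.5 degrees per minute.
At 9:30: (9) x 30 + 30 x 0.5 = 270 + 15 = 285 degrees

Final answer: 285 degrees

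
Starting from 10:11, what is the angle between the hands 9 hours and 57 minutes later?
First find the time 9 hours and 57 minutes after 10:11.
Total minutes: 10 x 60 + 11 + 9 x 60 + 57 = 1208.
1208 mod 720 = 488 minutes = 8:08.
Now compute the angle at 8:08:
Hour hand: 8 x 30 + 8 x 0.5 = 244 degrees
Minute hand: 8 x 6 = 48 degrees
Difference: |244 - 48| = 196 degrees
Smaller angle: 360 - 196 = 164 degrees

Final answer: 164 degrees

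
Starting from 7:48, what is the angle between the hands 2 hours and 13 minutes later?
First find the time 2 hours and 13 minutes after 7:48.
Total minutes: 7 x 60 + 48 + 2 x 60 + 13 = 601.
601 mod 720 = 601 minutes = 10:01.
Now compute the angle at 10:01:
Hour hand: 10 x 30 + 1 x 0.5 = 300.5 degrees
Minute hand: 1 x 6 = 6 degrees
Difference: |300.5 - 6| = 294.5 degrees
Smaller angle: 360 - 294.5 = 65.5 degrees

Final answer: 65.5 degrees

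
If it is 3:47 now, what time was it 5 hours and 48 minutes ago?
Starting time: 3:47 = 227 total minutes past 12:00
Subtracting: 5 hours and 48 minutes = 348 minutes
227 - 348 = -121 (negative, add 12 hours = 720) = 599 minutes
= 9 hours and 59 minutes past 12:00 = 9:59

Final answer: 9:59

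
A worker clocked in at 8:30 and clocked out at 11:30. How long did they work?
From 8:30 to 11:30:
(11 x 60 + 30) - (8 x 60 + 30) = 690 - 510 = 180 minutes
= 3 hours

Final answer: 3 hours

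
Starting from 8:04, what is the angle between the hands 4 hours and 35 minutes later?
First find the time 4 hours and 35 minutes after 8:04.
Total minutes: 8 x 60 + 4 + 4 x 60 + 35 = 759.
759 mod 720 = 39 minutes = 12:39.
Now compute the angle at 12:39:
Hour hand: 0 x 30 + 39 x 0.5 = 19.5 degrees
Minute hand: 39 x 6 = 234 degrees
Difference: |19.5 - 234| = 214.5 degrees
Smaller angle: 360 - 214.5 = 145.5 degrees

Final answer: 145.5 degrees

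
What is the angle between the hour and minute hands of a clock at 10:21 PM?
Hour hand position: 10 x 30 + 21 x 0.5 = 310.5 degrees
Minute hand position: 21 x 6 = 126 degrees
Difference: |310.5 - 126| = 184.5 degrees
Since 184.5 > 180, the smaller angle is 360 - 184.5 = 175.5 degrees

Final answer: 175.5 degrees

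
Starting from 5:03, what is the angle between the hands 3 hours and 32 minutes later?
First find the time 3 hours and 32 minutes after 5:03.
Total minutes: 5 x 60 + 3 + 3 x 60 + 32 = 515.
515 mod 720 = 515 minutes = 8:35.
Now compute the angle at 8:35:
Hour hand: 8 x 30 + 35 x 0.5 = 257.5 degrees
Minute hand: 35 x 6 = 210 degrees
Difference: |257.5 - 210| = 47.5 degrees
The angle is 47.5 degrees

Final answer: 47.5 degrees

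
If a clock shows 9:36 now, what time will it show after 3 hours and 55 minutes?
Starting time: 9:36
Adding 55 minutes to 36 minutes: 36 + 55 = 91 minutes = 1 hour and 31 minutes
Adding 3 hours: 9 + 3 + 1 (carry) = 13 - 12 = 1
Final time: 1:31

Final answer: 1:31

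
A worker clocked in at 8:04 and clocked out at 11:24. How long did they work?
From 8:04 to 11:24:
(11 x 60 + 24) - (8 x 60 + 4) = 684 - 484 = 200 minutes
= 3 hours and 20 minutes

Final answer: 3 hours and 20 minutes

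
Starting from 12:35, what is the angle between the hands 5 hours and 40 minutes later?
First find the time 5 hours and 40 minutes after 12:35.
Total minutes: 12 x 60 + 35 + 5 x 60 + 40 = 1095.
1095 mod 720 = 375 minutes = 6:15.
Now compute the angle at 6:15:
Hour hand: 6 x 30 + 15 x 0.5 = 187.5 degrees
Minute hand: 15 x 6 = 90 degrees
Difference: |187.5 - 90| = 97.5 degrees
The angle is 97.5 degrees

Final answer: 97.5 degrees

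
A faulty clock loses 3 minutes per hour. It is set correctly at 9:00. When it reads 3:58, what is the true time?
For every 60 true minutes, the faulty clock advances 57 minutes, so 1 faulty-clock minute corresponds to 60/57 true minutes.
From 9:00 to 3:58 on the faulty dial is 418 minutes.
True elapsed: 418 x 60/57 = 440 minutes = 7 hours and 20 minutes.
True time: 9:00 + 7 hours and 20 minutes = 4:20.

Final answer: 4:20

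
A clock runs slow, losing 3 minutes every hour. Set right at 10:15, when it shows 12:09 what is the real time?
For every 60 true minutes, the faulty clock advances 57 minutes, so 1 faulty-clock minute corresponds to 60/57 true minutes.
From 10:15 to 12:09 on the faulty dial is 114 minutes.
True elapsed: 114 x 60/57 = 120 minutes = 2 hours.
True time: 10:15 + 2 hours = 12:15.

Final answer: 12:15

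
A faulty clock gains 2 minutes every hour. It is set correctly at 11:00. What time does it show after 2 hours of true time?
For every 60 true minutes, the faulty clock advances 60 + 2 = 62 minutes.
True elapsed: 2 hours = 120 minutes.
Faulty clock advances: 120 x 62/60 = 124 minutes (drift: 4 minutes ahead).
Shown time: 11:00 + 124 minutes = 1:04.

Final answer: 1:04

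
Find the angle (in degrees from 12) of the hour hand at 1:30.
The hour hand moves 30 degrees per hour and 0.5 degrees per minute.
At 1:30: (1) x 30 + 30 x 0.5 = 30 + 15 = 45 degrees

Final answer: 45 degrees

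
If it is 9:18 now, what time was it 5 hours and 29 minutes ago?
Starting time: 9:18 = 558 total minutes past 12:00
Subtracting: 5 hours and 29 minutes = 329 minutes
558 - 329 = 229 minutes
= 3 hours and 49 minutes past 12:00 = 3:49

Final answer: 3:49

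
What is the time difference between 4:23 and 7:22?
From 4:23 to 7:22:
(7 x 60 + 22) - (4 x 60 + 23) = 442 - 263 = 179 minutes
= 2 hours and 59 minutes

Final answer: 2 hours and 59 minutes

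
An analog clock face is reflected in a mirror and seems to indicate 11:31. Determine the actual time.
Reflection across the vertical (12-6) axis maps a hand at angle A degrees to (360 - A) degrees, which sends a reading of T minutes past 12:00 to (720 - T) minutes past 12:00.
Mirror reads 11:31 = 691 minutes past 12:00.
Actual time: (720 - 691) mod 720 = 29 minutes = 12:29.

Final answer: 12:29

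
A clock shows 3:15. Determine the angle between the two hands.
Hour hand position: 3 x 30 + 15 x 0.5 = 97.5 degrees
Minute hand position: 15 x 6 = 90 degrees
Difference: |97.5 - 90| = 7.5 degrees
The angle between the hands is 7.5 degrees

Final answer: 7.5 degrees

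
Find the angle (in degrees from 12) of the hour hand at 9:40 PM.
The hour hand moves 30 degrees per hour and 0.5 degrees per minute.
At 9:40: (9) x 30 + 40 x 0.5 = 270 + 20 = 290 degrees

Final answer: 290 degrees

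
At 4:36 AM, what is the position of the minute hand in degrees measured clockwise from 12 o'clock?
The minute hand moves 6 degrees per minute.
At 4:36: 36 x 6 = 216 degrees

Final answer: 216 degrees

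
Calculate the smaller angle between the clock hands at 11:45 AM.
Hour hand position: 11 x 30 + 45 x 0.5 = 352.5 degrees
Minute hand position: 45 x 6 = 270 degrees
Difference: |352.5 - 270| = 82.5 degrees
The angle between the hands is 82.5 degrees

Final answer: 82.5 degrees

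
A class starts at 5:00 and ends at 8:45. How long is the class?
From 5:00 to 8:45:
(8 x 60 + 45) - (5 x 60 + 0) = 525 - 300 = 225 minutes
= 3 hours and 45 minutes

Final answer: 3 hours and 45 minutes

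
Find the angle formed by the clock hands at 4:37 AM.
Hour hand position: 4 x 30 + 37 x 0.5 = 138.5 degrees
Minute hand position: 37 x 6 = 222 degrees
Difference: |138.5 - 222| = 83.5 degrees
The angle between the hands is 83.5 degrees

Final answer: 83.5 degrees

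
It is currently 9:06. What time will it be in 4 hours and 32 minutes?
Starting time: 9:06
Adding 32 minutes to 6 minutes: 6 + 32 = 38 minutes
Adding 4 hours: 9 + 4 = 13 - 12 = 1
Final time: 1:38

Final answer: 1:38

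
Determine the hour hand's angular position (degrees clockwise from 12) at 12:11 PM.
The hour hand moves 30 degrees per hour and 0.5 degrees per minute.
At 12:11: (0) x 30 + 11 x 0.5 = 0 + 5.5 = 5.5 degrees

Final answer: 5.5 degrees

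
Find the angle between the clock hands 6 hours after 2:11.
First find the time 6 hours after 2:11.
Total minutes: 2 x 60 + 11 + 6 x 60 + 0 = 491.
491 mod 720 = 491 minutes = 8:11.
Now compute the angle at 8:11:
Hour hand: 8 x 30 + 11 x 0.5 = 245.5 degrees
Minute hand: 11 x 6 = 66 degrees
Difference: |245.5 - 66| = 179.5 degrees
The angle is 179.5 degrees

Final answer: 179.5 degrees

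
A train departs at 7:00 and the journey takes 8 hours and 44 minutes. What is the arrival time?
Starting time: 7:00
Adding 44 minutes to 0 minutes: 0 + 44 = 44 minutes
Adding 8 hours: 7 + 8 = 15 - 12 = 3
Final time: 3:44

Final answer: 3:44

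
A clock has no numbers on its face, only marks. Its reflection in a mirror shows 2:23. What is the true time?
Reflection across the vertical (12-6) axis maps a hand at angle A degrees to (360 - A) degrees, which sends a reading of T minutes past 12:00 to (720 - T) minutes past 12:00.
Mirror reads 2:23 = 143 minutes past 12:00.
Actual time: (720 - 143) mod 720 = 577 minutes = 9:37.

Final answer: 9:37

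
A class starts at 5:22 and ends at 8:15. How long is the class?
From 5:22 to 8:15:
(8 x 60 + 15) - (5 x 60 + 22) = 495 - 322 = 173 minutes
= 2 hours and 53 minutes

Final answer: 2 hours and 53 minutes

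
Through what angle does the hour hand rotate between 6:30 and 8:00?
The hour hand moves 0.5 degrees per minute.
Time elapsed: 8:00 - 6:30 = 90 minutes
Angular displacement: 90 x 0.5 = 45 degrees

Final answer: 45 degrees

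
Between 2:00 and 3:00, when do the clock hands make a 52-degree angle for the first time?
At t minutes past 2:00, the hour hand is at 30 x 2 + 0.5t degrees and the minute hand is at 6t degrees.
The smaller angle between them is 52 degrees when |30H - 5.5t| = 52 or |30H - 5.5t| = 308.
With H = 2, solve 30 x 2 - 5.5t = +/- target for each target:
  t = (30 x 2 - 52) / 5.5 = 1.45
  t = (30 x 2 + 52) / 5.5 = 20.36
  t = (30 x 2 - 308) / 5.5 = -45.09 (outside (0, 60))
  t = (30 x 2 + 308) / 5.5 = 66.91 (outside (0, 60))
Valid solutions in (0, 60): {1.45, 20.36} minutes.
The first occurrence is t = 1.45 minutes.
The hands form a 52-degree angle at 1.45 minutes past 2:00.

Final answer: 1.45 minutes past 2:00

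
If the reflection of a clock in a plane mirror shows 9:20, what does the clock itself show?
Reflection across the vertical (12-6) axis maps a hand at angle A degrees to (360 - A) degrees, which sends a reading of T minutes past 12:00 to (720 - T) minutes past 12:00.
Mirror reads 9:20 = 560 minutes past 12:00.
Actual time: (720 - 560) mod 720 = 160 minutes = 2:40.

Final answer: 2:40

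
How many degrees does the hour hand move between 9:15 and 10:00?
The hour hand moves 0.5 degrees per minute.
Time elapsed: 10:00 - 9:15 = 45 minutes
Angular displacement: 45 x 0.5 = 22.5 degrees

Final answer: 22.5 degrees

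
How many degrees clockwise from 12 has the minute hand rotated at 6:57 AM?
The minute hand moves 6 degrees per minute.
At 6:57: 57 x 6 = 342 degrees

Final answer: 342 degrees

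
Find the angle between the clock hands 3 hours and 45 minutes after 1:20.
First find the time 3 hours and 45 minutes after 1:20.
Total minutes: 1 x 60 + 20 + 3 x 60 + 45 = 305.
305 mod 720 = 305 minutes = 5:05.
Now compute the angle at 5:05:
Hour hand: 5 x 30 + 5 x 0.5 = 152.5 degrees
Minute hand: 5 x 6 = 30 degrees
Difference: |152.5 - 30| = 122.5 degrees
The angle is 122.5 degrees

Final answer: 122.5 degrees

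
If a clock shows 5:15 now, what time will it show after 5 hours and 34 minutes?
Starting time: 5:15
Adding 34 minutes to 15 minutes: 15 + 34 = 49 minutes
Adding 5 hours: 5 + 5 = 10
Final time: 10:49

Final answer: 10:49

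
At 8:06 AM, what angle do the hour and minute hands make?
Hour hand position: 8 x 30 + 6 x 0.5 = 243 degrees
Minute hand position: 6 x 6 = 36 degrees
Difference: |243 - 36| = 207 degrees
Since 207 > 180, the smaller angle is 360 - 207 = 153 degrees

Final answer: 153 degrees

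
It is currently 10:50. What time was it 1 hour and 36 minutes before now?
Starting time: 10:50 = 650 total minutes past 12:00
Subtracting: 1 hour and 36 minutes = 96 minutes
650 - 96 = 554 minutes
= 9 hours and 14 minutes past 12:00 = 9:14

Final answer: 9:14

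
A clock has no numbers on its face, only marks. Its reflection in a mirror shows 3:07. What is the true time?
Reflection across the vertical (12-6) axis maps a hand at angle A degrees to (360 - A) degrees, which sends a reading of T minutes past 12:00 to (720 - T) minutes past 12:00.
Mirror reads 3:07 = 187 minutes past 12:00.
Actual time: (720 - 187) mod 720 = 533 minutes = 8:53.

Final answer: 8:53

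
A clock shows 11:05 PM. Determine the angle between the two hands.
Hour hand position: 11 x 30 + 5 x 0.5 = 332.5 degrees
Minute hand position: 5 x 6 = 30 degrees
Difference: |332.5 - 30| = 302.5 degrees
Since 302.5 > 180, the smaller angle is 360 - 302.5 = 57.5 degrees

Final answer: 57.5 degrees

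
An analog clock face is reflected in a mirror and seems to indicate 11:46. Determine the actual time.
Reflection across the vertical (12-6) axis maps a hand at angle A degrees to (360 - A) degrees, which sends a reading of T minutes past 12:00 to (720 - T) minutes past 12:00.
Mirror reads 11:46 = 706 minutes past 12:00.
Actual time: (720 - 706) mod 720 = 14 minutes = 12:14.

Final answer: 12:14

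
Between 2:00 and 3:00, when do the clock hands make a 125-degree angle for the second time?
At t minutes past 2:00, the hour hand is at 30 x 2 + 0.5t degrees and the minute hand is at 6t degrees.
The smaller angle between them is 125 degrees when |30H - 5.5t| = 125 or |30H - 5.5t| = 235.
With H = 2, solve 30 x 2 - 5.5t = +/- target for each target:
  t = (30 x 2 - 125) / 5.5 = -11.82 (outside (0, 60))
  t = (30 x 2 + 125) / 5.5 = 33.64
  t = (30 x 2 - 235) / 5.5 = -31.82 (outside (0, 60))
  t = (30 x 2 + 235) / 5.5 = 53.64
Valid solutions in (0, 60): {33.64, 53.64} minutes.
The second occurrence is t = 53.64 minutes.
The hands form a 125-degree angle at 53.64 minutes past 2:00.

Final answer: 53.64 minutes past 2:00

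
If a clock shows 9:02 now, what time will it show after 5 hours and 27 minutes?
Starting time: 9:02
Adding 27 minutes to 2 minutes: 2 + 27 = 29 minutes
Adding 5 hours: 9 + 5 = 14 - 12 = 2
Final time: 2:29

Final answer: 2:29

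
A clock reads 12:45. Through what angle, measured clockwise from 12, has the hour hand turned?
The hour hand moves 30 degrees per hour and 0.5 degrees per minute.
At 12:45: (0) x 30 + 45 x 0.5 = 0 + 22.5 = 22.5 degrees

Final answer: 22.5 degrees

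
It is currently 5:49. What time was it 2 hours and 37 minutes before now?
Starting time: 5:49 = 349 total minutes past 12:00
Subtracting: 2 hours and 37 minutes = 157 minutes
349 - 157 = 192 minutes
= 3 hours and 12 minutes past 12:00 = 3:12

Final answer: 3:12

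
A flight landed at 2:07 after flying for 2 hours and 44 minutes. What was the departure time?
Starting time: 2:07 = 127 total minutes past 12:00
Subtracting: 2 hours and 44 minutes = 164 minutes
127 - 164 = -37 (negative, add 12 hours = 720) = 683 minutes
= 11 hours and 23 minutes past 12:00 = 11:23

Final answer: 11:23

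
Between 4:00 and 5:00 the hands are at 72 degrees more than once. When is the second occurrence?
At t minutes past 4:00, the hour hand is at 30 x 4 + 0.5t degrees and the minute hand is at 6t degrees.
The smaller angle between them is 72 degrees when |30H - 5.5t| = 72 or |30H - 5.5t| = 288.
With H = 4, solve 30 x 4 - 5.5t = +/- target for each target:
  t = (30 x 4 - 72) / 5.5 = 8.73
  t = (30 x 4 + 72) / 5.5 = 34.91
  t = (30 x 4 - 288) / 5.5 = -30.55 (outside (0, 60))
  t = (30 x 4 + 288) / 5.5 = 74.18 (outside (0, 60))
Valid solutions in (0, 60): {8.73, 34.91} minutes.
The second occurrence is t = 34.91 minutes.
The hands form a 72-degree angle at 34.91 minutes past 4:00.

Final answer: 34.91 minutes past 4:00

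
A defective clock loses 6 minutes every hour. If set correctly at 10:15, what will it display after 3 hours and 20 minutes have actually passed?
For every 60 true minutes, the faulty clock advances 60 - 6 = 54 minutes.
True elapsed: 3 hours and 20 minutes = 200 minutes.
Faulty clock advances: 200 x 54/60 = 180 minutes (drift: 20 minutes behind).
Shown time: 10:15 + 180 minutes = 1:15.

Final answer: 1:15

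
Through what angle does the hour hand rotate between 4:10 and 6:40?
The hour hand moves 0.5 degrees per minute.
Time elapsed: 6:40 - 4:10 = 150 minutes
Angular displacement: 150 x 0.5 = 75 degrees

Final answer: 75 degrees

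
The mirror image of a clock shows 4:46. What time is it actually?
Reflection across the vertical (12-6) axis maps a hand at angle A degrees to (360 - A) degrees, which sends a reading of T minutes past 12:00 to (720 - T) minutes past 12:00.
Mirror reads 4:46 = 286 minutes past 12:00.
Actual time: (720 - 286) mod 720 = 434 minutes = 7:14.

Final answer: 7:14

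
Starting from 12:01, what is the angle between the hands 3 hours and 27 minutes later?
First find the time 3 hours and 27 minutes after 12:01.
Total minutes: 12 x 60 + 1 + 3 x 60 + 27 = 928.
928 mod 720 = 208 minutes = 3:28.
Now compute the angle at 3:28:
Hour hand: 3 x 30 + 28 x 0.5 = 104 degrees
Minute hand: 28 x 6 = 168 degrees
Difference: |104 - 168| = 64 degrees
The angle is 64 degrees

Final answer: 64 degrees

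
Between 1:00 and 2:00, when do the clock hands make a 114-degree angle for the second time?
At t minutes past 1:00, the hour hand is at 30 x 1 + 0.5t degrees and the minute hand is at 6t degrees.
The smaller angle between them is 114 degrees when |30H - 5.5t| = 114 or |30H - 5.5t| = 246.
With H = 1, solve 30 x 1 - 5.5t = +/- target for each target:
  t = (30 x 1 - 114) / 5.5 = -15.27 (outside (0, 60))
  t = (30 x 1 + 114) / 5.5 = 26.18
  t = (30 x 1 - 246) / 5.5 = -39.27 (outside (0, 60))
  t = (30 x 1 + 246) / 5.5 = 50.18
Valid solutions in (0, 60): {26.18, 50.18} minutes.
The second occurrence is t = 50.18 minutes.
The hands form a 114-degree angle at 50.18 minutes past 1:00.

Final answer: 50.18 minutes past 1:00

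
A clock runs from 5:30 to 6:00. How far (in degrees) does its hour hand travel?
The hour hand moves 0.5 degrees per minute.
Time elapsed: 6:00 - 5:30 = 30 minutes
Angular displacement: 30 x 0.5 = 15 degrees

Final answer: 15 degrees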